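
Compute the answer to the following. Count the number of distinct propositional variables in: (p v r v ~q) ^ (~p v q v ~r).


Identify each variable that appears in the formula.
Variables found: p, q, r
Count = 3

3


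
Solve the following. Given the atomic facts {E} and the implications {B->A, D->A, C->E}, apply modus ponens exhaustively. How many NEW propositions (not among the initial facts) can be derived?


Initial facts: {E}
Apply modus ponens to closure:
  (no implication fires)
Final known: {E}
New propositions: {(none)}
Count = 0

0


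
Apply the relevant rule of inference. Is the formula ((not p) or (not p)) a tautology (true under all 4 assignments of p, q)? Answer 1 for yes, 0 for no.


Check all 4 assignments:
p=0, q=0: 1
p=0, q=1: 1
p=1, q=0: 0
p=1, q=1: 0
Satisfying count = 2/4.
Tautology iff count = 4: no.

0


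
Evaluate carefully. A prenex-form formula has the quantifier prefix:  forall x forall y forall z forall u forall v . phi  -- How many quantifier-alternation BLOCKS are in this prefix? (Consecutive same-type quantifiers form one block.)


Quantifier-type sequence: A A A A A  (A=forall, E=exists)
Group into maximal same-type runs:
  Ax5
Number of blocks = 1

1


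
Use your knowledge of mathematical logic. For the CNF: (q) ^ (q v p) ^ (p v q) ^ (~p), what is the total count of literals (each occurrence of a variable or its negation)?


Counting literals in each clause:
Clause 1: 1 literal(s)
Clause 2: 2 literal(s)
Clause 3: 2 literal(s)
Clause 4: 1 literal(s)
Total = 6

6


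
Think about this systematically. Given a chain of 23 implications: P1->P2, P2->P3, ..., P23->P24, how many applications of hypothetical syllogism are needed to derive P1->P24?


With 23 implications in a chain connecting 24 propositions:
P1->P2, P2->P3, ..., P23->P24
Steps needed = (number of implications) - 1 = 23 - 1 = 22

22


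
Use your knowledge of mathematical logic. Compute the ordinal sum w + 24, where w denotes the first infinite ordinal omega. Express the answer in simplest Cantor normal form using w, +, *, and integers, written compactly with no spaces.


Compute w + 24.
Ordinal + is associative but NOT commutative; for finite n>0, n + w = w but w + n stays w+n.
w + 24 is already in normal form (a successor ordinal beyond w).
Result = w+24

w+24


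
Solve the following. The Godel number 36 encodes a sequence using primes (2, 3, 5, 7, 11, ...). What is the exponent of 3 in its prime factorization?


Factorize 36 by dividing by 3 repeatedly.
Division steps: 3 divides 36 exactly 2 time(s).
Exponent of 3 = 2

2


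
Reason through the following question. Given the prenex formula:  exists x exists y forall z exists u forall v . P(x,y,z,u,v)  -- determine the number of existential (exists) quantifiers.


Quantifier prefix: exists x exists y forall z exists u forall v
Mark each quantifier type:
  E E U E U
Universal count = 2, Existential count = 3
Asked for existential (exists) quantifiers: 3

3


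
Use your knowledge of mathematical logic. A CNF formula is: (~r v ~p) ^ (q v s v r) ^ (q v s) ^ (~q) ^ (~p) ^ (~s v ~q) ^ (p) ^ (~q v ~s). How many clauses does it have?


A CNF formula is a conjunction of clauses.
Clauses are separated by ^.
Counting the conjuncts: 8 clauses.

8


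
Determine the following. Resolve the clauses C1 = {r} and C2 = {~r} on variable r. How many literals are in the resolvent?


Remove r from C1 and ~r from C2.
C1 remainder: {}
C2 remainder: {}
Union (resolvent): {} (empty clause)
Resolvent has 0 literal(s).

0


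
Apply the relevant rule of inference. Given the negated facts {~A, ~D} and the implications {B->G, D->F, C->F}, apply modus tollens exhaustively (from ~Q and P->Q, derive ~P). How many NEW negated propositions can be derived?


Initial negated facts: {~A, ~D}
Apply modus tollens to closure:
  (no implication fires)
Final negated: {~A, ~D}
New negations: {(none)}
Count = 0

0


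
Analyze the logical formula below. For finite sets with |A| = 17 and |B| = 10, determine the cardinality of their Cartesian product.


The Cartesian product A x B contains all ordered pairs (a, b).
|A x B| = |A| * |B| = 17 * 10 = 170

170


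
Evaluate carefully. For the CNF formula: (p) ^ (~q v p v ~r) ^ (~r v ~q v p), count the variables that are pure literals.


Check each variable for pure literal status:
p: pure positive
q: pure negative
r: pure negative
Pure literal count = 3

3


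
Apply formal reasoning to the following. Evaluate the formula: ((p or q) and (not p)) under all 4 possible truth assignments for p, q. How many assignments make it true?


Check all 4 assignments:
p=0, q=0: 0
p=0, q=1: 1
p=1, q=0: 0
p=1, q=1: 0
Count of True = 1

1


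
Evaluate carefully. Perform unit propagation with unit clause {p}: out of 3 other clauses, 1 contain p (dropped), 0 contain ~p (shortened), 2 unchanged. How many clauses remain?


Satisfied (removed): 1
Shortened (remain): 0
Unchanged (remain): 2
Remaining = 0 + 2 = 2

2


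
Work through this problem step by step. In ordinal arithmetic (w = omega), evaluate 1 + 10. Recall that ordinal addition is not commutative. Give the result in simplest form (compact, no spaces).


Compute 1 + 10.
Ordinal + is associative but NOT commutative; for finite n>0, n + w = w but w + n stays w+n.
Both operands finite; ordinal + agrees with natural +: 1 + 10 = 11.
Result = 11

11


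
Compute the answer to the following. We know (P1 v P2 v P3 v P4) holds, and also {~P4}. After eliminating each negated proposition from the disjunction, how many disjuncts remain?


Original disjuncts (4): P1, P2, P3, P4
Negated (eliminate): ~P4
Remaining disjuncts: P1, P2, P3
Count = 4 - 1 = 3

3


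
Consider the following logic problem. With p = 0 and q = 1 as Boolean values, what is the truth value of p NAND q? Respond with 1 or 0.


p = 0, q = 1
Operation: p NAND q
Evaluate: 0 NAND 1 = 1

1


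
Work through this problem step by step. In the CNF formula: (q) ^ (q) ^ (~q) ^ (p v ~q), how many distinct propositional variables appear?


Identify each variable that appears in the formula.
Variables found: p, q
Count = 2

2


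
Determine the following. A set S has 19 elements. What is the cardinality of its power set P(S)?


The power set of a set with n elements has 2^n elements.
|P(S)| = 2^19 = 524288

524288


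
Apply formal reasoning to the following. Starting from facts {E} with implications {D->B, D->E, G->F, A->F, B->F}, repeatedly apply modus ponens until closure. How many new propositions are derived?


Initial facts: {E}
Apply modus ponens to closure:
  (no implication fires)
Final known: {E}
New propositions: {(none)}
Count = 0

0


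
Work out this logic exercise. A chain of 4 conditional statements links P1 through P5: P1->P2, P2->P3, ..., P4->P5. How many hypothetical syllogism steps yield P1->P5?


With 4 implications in a chain connecting 5 propositions:
P1->P2, P2->P3, ..., P4->P5
Steps needed = (number of implications) - 1 = 4 - 1 = 3

3


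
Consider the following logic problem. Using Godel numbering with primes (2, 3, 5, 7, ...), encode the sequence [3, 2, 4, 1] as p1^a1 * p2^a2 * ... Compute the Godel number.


Encode each element as an exponent of the corresponding prime:
  2^3 = 8
  3^2 = 9
  5^4 = 625
  7^1 = 7
Product = 8 * 9 * 625 * 7 = 315000

315000


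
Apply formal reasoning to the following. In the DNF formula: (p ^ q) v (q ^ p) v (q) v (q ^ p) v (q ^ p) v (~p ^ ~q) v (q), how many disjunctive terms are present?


A DNF formula is a disjunction of terms (conjunctions).
Terms are separated by v.
Counting the disjuncts: 7 terms.

7


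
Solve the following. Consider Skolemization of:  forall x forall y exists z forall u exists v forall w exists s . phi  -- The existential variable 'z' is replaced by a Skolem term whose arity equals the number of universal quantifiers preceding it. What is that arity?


Quantifier prefix: forall x forall y exists z forall u exists v forall w exists s
'z' is existentially quantified at position 3.
Universal variables preceding it: x, y
Skolem function arity = 2

2


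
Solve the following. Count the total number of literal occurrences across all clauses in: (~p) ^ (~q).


Counting literals in each clause:
Clause 1: 1 literal(s)
Clause 2: 1 literal(s)
Total = 2

2


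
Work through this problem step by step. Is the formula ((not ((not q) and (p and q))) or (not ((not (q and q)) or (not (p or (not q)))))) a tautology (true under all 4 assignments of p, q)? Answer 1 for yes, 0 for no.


Check all 4 assignments:
p=0, q=0: 1
p=0, q=1: 1
p=1, q=0: 1
p=1, q=1: 1
Satisfying count = 4/4.
Tautology iff count = 4: yes.

1


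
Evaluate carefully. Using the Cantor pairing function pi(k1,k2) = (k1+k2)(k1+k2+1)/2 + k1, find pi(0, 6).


k1 + k2 = 6
(k1+k2)(k1+k2+1)/2 = 6 * 7 / 2 = 21
pi = 21 + 0 = 21

21


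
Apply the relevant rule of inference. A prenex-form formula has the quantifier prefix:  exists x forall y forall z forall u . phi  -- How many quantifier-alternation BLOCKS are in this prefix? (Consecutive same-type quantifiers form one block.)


Quantifier-type sequence: E A A A  (A=forall, E=exists)
Group into maximal same-type runs:
  Ex1 | Ax3
Number of blocks = 2

2


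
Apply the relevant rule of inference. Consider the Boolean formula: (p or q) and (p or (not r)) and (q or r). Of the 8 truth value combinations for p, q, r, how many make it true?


Evaluate all 8 assignments for p, q, r:
p=0, q=0, r=0: 0
p=0, q=0, r=1: 0
p=0, q=1, r=0: 1
p=0, q=1, r=1: 0
p=1, q=0, r=0: 0
p=1, q=0, r=1: 1
p=1, q=1, r=0: 1
p=1, q=1, r=1: 1
Satisfying count = 4

4


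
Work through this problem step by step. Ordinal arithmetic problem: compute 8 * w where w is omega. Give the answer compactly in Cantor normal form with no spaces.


Compute 8 * w.
Ordinal * is associative and left-distributive over +, but NOT commutative; for finite n>1, n*w = w but w*n stays w*n.
For finite n>0, n * w = sup{n*k : k<w} = w. So 8 * w = w.
Result = w

w


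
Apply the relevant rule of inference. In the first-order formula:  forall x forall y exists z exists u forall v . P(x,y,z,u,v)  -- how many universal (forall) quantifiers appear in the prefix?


Quantifier prefix: forall x forall y exists z exists u forall v
Mark each quantifier type:
  U U E E U
Universal count = 3, Existential count = 2
Asked for universal (forall) quantifiers: 3

3


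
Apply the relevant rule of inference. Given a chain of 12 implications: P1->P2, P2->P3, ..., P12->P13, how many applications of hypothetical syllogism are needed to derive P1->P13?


With 12 implications in a chain connecting 13 propositions:
P1->P2, P2->P3, ..., P12->P13
Steps needed = (number of implications) - 1 = 12 - 1 = 11

11


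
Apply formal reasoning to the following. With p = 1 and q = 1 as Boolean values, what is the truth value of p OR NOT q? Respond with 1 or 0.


p = 1, q = 1
Operation: p OR NOT q
Evaluate: 1 OR NOT 1 = 1

1


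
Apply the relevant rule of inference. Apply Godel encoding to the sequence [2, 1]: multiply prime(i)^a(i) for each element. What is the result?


Encode each element as an exponent of the corresponding prime:
  2^2 = 4
  3^1 = 3
Product = 4 * 3 = 12

12


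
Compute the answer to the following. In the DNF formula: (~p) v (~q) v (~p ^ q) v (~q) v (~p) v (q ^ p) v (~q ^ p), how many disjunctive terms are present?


A DNF formula is a disjunction of terms (conjunctions).
Terms are separated by v.
Counting the disjuncts: 7 terms.

7


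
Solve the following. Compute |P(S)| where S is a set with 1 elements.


The power set of a set with n elements has 2^n elements.
|P(S)| = 2^1 = 2

2


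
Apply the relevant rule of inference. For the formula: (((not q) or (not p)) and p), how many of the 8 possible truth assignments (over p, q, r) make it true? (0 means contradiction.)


Check all 8 assignments:
p=0, q=0, r=0: 0
p=0, q=0, r=1: 0
p=0, q=1, r=0: 0
p=0, q=1, r=1: 0
p=1, q=0, r=0: 1
p=1, q=0, r=1: 1
p=1, q=1, r=0: 0
p=1, q=1, r=1: 0
Count of True = 2

2


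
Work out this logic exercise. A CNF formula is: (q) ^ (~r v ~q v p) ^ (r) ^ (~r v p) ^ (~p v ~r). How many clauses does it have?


A CNF formula is a conjunction of clauses.
Clauses are separated by ^.
Counting the conjuncts: 5 clauses.

5


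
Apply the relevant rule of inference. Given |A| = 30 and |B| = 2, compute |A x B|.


The Cartesian product A x B contains all ordered pairs (a, b).
|A x B| = |A| * |B| = 30 * 2 = 60

60


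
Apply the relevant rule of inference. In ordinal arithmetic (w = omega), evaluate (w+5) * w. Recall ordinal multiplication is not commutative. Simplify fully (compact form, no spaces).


Compute (w+5) * w.
Ordinal * is associative and left-distributive over +, but NOT commutative; for finite n>1, n*w = w but w*n stays w*n.
(w+5) * w = sup{(w+5)*k : k<w} = sup{w*k+5} = w^2 (the +5 tail is absorbed in the limit).
Result = w^2

w^2


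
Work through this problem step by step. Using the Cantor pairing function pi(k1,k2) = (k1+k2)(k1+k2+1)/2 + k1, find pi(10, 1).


k1 + k2 = 11
(k1+k2)(k1+k2+1)/2 = 11 * 12 / 2 = 66
pi = 66 + 10 = 76

76


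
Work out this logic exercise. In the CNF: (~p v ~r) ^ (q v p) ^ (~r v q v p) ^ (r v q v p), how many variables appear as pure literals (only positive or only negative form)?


Check each variable for pure literal status:
p: mixed (not pure)
q: pure positive
r: mixed (not pure)
Pure literal count = 1

1


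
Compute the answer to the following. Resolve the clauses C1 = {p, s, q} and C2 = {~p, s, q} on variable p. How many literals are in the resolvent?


Remove p from C1 and ~p from C2.
C1 remainder: {s, q}
C2 remainder: {s, q}
Union (resolvent): {q, s}
Resolvent has 2 literal(s).

2


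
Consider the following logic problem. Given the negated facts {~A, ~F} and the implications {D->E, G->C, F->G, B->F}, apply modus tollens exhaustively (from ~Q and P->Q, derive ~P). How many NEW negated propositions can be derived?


Initial negated facts: {~A, ~F}
Apply modus tollens to closure:
  ~F and B->F  =>  ~B
Final negated: {~A, ~B, ~F}
New negations: {~B}
Count = 1

1


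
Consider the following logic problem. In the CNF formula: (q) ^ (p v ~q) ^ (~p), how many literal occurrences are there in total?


Counting literals in each clause:
Clause 1: 1 literal(s)
Clause 2: 2 literal(s)
Clause 3: 1 literal(s)
Total = 4

4


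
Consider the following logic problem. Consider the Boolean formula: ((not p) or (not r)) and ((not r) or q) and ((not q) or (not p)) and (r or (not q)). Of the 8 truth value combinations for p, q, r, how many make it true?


Evaluate all 8 assignments for p, q, r:
p=0, q=0, r=0: 1
p=0, q=0, r=1: 0
p=0, q=1, r=0: 0
p=0, q=1, r=1: 1
p=1, q=0, r=0: 1
p=1, q=0, r=1: 0
p=1, q=1, r=0: 0
p=1, q=1, r=1: 0
Satisfying count = 3

3


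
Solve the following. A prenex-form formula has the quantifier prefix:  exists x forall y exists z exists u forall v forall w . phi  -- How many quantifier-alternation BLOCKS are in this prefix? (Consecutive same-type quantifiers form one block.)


Quantifier-type sequence: E A E E A A  (A=forall, E=exists)
Group into maximal same-type runs:
  Ex1 | Ax1 | Ex2 | Ax2
Number of blocks = 4

4


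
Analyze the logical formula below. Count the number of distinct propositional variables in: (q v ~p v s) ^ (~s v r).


Identify each variable that appears in the formula.
Variables found: p, q, r, s
Count = 4

4


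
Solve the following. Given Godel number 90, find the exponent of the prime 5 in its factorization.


Factorize 90 by dividing by 5 repeatedly.
Division steps: 5 divides 90 exactly 1 time(s).
Exponent of 5 = 1

1


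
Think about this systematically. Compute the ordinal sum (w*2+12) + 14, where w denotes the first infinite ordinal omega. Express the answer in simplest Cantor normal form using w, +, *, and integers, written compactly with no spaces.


Compute (w*2+12) + 14.
Ordinal + is associative but NOT commutative; for finite n>0, n + w = w but w + n stays w+n.
By associativity: (w*2+12) + 14 = w*2 + (12+14) = w*2+26.
Result = w*2+26

w*2+26


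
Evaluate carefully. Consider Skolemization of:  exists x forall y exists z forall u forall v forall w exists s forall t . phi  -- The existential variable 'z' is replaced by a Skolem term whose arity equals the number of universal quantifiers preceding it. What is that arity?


Quantifier prefix: exists x forall y exists z forall u forall v forall w exists s forall t
'z' is existentially quantified at position 3.
Universal variables preceding it: y
Skolem function arity = 1

1


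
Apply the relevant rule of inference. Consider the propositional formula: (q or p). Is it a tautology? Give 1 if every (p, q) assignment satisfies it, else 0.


Check all 4 assignments:
p=0, q=0: 0
p=0, q=1: 1
p=1, q=0: 1
p=1, q=1: 1
Satisfying count = 3/4.
Tautology iff count = 4: no.

0


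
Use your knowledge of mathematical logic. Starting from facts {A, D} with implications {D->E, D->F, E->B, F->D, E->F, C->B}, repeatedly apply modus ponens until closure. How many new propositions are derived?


Initial facts: {A, D}
Apply modus ponens to closure:
  D and D->E  =>  E
  D and D->F  =>  F
  E and E->B  =>  B
Final known: {A, B, D, E, F}
New propositions: {B, E, F}
Count = 3

3


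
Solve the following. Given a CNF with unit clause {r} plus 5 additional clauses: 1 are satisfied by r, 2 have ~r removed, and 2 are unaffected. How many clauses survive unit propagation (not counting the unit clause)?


Satisfied (removed): 1
Shortened (remain): 2
Unchanged (remain): 2
Remaining = 2 + 2 = 4

4


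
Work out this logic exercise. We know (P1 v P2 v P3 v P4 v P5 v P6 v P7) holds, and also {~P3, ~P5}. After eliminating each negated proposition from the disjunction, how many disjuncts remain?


Original disjuncts (7): P1, P2, P3, P4, P5, P6, P7
Negated (eliminate): ~P3, ~P5
Remaining disjuncts: P1, P2, P4, P6, P7
Count = 7 - 2 = 5

5


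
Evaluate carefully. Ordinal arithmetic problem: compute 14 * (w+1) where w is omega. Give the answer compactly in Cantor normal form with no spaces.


Compute 14 * (w+1).
Ordinal * is associative and left-distributive over +, but NOT commutative; for finite n>1, n*w = w but w*n stays w*n.
By left-distributivity: 14 * (w+1) = 14*w + 14*1 = w + 14 = w+14.
Result = w+14

w+14


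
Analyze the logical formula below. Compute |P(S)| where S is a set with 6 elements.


The power set of a set with n elements has 2^n elements.
|P(S)| = 2^6 = 64

64


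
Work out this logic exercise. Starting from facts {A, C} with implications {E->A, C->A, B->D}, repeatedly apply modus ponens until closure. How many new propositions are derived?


Initial facts: {A, C}
Apply modus ponens to closure:
  (no implication fires)
Final known: {A, C}
New propositions: {(none)}
Count = 0

0


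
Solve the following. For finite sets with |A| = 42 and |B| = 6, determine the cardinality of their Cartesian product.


The Cartesian product A x B contains all ordered pairs (a, b).
|A x B| = |A| * |B| = 42 * 6 = 252

252


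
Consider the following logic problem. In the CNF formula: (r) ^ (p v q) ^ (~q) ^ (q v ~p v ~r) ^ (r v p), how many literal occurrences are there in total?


Counting literals in each clause:
Clause 1: 1 literal(s)
Clause 2: 2 literal(s)
Clause 3: 1 literal(s)
Clause 4: 3 literal(s)
Clause 5: 2 literal(s)
Total = 9

9


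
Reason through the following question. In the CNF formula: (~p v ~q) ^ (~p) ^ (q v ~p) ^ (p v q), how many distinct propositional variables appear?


Identify each variable that appears in the formula.
Variables found: p, q
Count = 2

2


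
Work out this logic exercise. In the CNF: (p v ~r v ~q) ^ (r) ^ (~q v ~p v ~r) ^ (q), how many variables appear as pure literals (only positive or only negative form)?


Check each variable for pure literal status:
p: mixed (not pure)
q: mixed (not pure)
r: mixed (not pure)
Pure literal count = 0

0


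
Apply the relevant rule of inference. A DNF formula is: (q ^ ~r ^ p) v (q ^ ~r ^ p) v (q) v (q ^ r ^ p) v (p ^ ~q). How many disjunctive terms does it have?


A DNF formula is a disjunction of terms (conjunctions).
Terms are separated by v.
Counting the disjuncts: 5 terms.

5


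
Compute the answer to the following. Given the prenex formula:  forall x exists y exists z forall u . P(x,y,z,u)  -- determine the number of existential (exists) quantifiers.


Quantifier prefix: forall x exists y exists z forall u
Mark each quantifier type:
  U E E U
Universal count = 2, Existential count = 2
Asked for existential (exists) quantifiers: 2

2


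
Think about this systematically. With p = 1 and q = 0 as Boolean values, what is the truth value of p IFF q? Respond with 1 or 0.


p = 1, q = 0
Operation: p IFF q
Evaluate: 1 IFF 0 = 0

0


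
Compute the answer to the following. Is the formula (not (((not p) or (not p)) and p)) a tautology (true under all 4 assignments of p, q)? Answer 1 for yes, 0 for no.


Check all 4 assignments:
p=0, q=0: 1
p=0, q=1: 1
p=1, q=0: 1
p=1, q=1: 1
Satisfying count = 4/4.
Tautology iff count = 4: yes.

1


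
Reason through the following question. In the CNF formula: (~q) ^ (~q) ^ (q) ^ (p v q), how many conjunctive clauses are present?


A CNF formula is a conjunction of clauses.
Clauses are separated by ^.
Counting the conjuncts: 4 clauses.

4


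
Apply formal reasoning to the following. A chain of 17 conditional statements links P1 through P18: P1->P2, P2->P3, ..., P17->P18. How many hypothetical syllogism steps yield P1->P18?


With 17 implications in a chain connecting 18 propositions:
P1->P2, P2->P3, ..., P17->P18
Steps needed = (number of implications) - 1 = 17 - 1 = 16

16


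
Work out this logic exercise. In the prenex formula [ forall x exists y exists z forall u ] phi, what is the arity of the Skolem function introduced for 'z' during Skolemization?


Quantifier prefix: forall x exists y exists z forall u
'z' is existentially quantified at position 3.
Universal variables preceding it: x
Skolem function arity = 1

1


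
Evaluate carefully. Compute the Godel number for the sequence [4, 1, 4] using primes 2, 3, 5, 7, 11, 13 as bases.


Encode each element as an exponent of the corresponding prime:
  2^4 = 16
  3^1 = 3
  5^4 = 625
Product = 16 * 3 * 625 = 30000

30000


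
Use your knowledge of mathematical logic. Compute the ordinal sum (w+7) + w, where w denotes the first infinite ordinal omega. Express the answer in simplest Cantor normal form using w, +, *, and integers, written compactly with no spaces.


Compute (w+7) + w.
Ordinal + is associative but NOT commutative; for finite n>0, n + w = w but w + n stays w+n.
(w+7) + w = w + (7+w) = w + w = w*2 (the finite tail 7 is absorbed by the right w).
Result = w*2

w*2


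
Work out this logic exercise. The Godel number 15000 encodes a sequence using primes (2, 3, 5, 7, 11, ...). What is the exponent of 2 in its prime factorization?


Factorize 15000 by dividing by 2 repeatedly.
Division steps: 2 divides 15000 exactly 3 time(s).
Exponent of 2 = 3

3


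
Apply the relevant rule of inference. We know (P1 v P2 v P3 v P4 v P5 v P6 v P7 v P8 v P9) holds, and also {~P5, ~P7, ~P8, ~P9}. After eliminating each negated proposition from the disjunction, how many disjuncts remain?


Original disjuncts (9): P1, P2, P3, P4, P5, P6, P7, P8, P9
Negated (eliminate): ~P5, ~P7, ~P8, ~P9
Remaining disjuncts: P1, P2, P3, P4, P6
Count = 9 - 4 = 5

5


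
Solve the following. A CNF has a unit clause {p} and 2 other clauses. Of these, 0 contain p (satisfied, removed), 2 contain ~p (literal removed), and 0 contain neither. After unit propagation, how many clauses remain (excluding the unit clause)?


Satisfied (removed): 0
Shortened (remain): 2
Unchanged (remain): 0
Remaining = 2 + 0 = 2

2


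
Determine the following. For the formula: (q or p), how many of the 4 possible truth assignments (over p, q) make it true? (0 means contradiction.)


Check all 4 assignments:
p=0, q=0: 0
p=0, q=1: 1
p=1, q=0: 1
p=1, q=1: 1
Count of True = 3

3


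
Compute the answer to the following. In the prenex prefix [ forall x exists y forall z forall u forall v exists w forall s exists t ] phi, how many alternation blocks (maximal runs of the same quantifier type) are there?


Quantifier-type sequence: A E A A A E A E  (A=forall, E=exists)
Group into maximal same-type runs:
  Ax1 | Ex1 | Ax3 | Ex1 | Ax1 | Ex1
Number of blocks = 6

6


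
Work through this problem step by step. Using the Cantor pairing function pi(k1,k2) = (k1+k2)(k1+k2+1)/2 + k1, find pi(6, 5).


k1 + k2 = 11
(k1+k2)(k1+k2+1)/2 = 11 * 12 / 2 = 66
pi = 66 + 6 = 72

72


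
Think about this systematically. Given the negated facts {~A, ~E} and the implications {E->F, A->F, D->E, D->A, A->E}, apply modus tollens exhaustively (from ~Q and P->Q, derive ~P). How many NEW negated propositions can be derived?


Initial negated facts: {~A, ~E}
Apply modus tollens to closure:
  ~E and D->E  =>  ~D
Final negated: {~A, ~D, ~E}
New negations: {~D}
Count = 1

1


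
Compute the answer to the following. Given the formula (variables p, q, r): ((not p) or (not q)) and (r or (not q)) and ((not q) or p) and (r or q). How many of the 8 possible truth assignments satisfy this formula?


Evaluate all 8 assignments for p, q, r:
p=0, q=0, r=0: 0
p=0, q=0, r=1: 1
p=0, q=1, r=0: 0
p=0, q=1, r=1: 0
p=1, q=0, r=0: 0
p=1, q=0, r=1: 1
p=1, q=1, r=0: 0
p=1, q=1, r=1: 0
Satisfying count = 2

2


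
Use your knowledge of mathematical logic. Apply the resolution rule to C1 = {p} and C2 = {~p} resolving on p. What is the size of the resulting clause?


Remove p from C1 and ~p from C2.
C1 remainder: {}
C2 remainder: {}
Union (resolvent): {} (empty clause)
Resolvent has 0 literal(s).

0


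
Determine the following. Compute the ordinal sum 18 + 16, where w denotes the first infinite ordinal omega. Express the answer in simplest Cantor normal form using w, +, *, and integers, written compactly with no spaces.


Compute 18 + 16.
Ordinal + is associative but NOT commutative; for finite n>0, n + w = w but w + n stays w+n.
Both operands finite; ordinal + agrees with natural +: 18 + 16 = 34.
Result = 34

34


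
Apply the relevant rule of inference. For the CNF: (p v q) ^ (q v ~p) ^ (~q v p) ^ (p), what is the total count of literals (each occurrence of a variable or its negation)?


Counting literals in each clause:
Clause 1: 2 literal(s)
Clause 2: 2 literal(s)
Clause 3: 2 literal(s)
Clause 4: 1 literal(s)
Total = 7

7


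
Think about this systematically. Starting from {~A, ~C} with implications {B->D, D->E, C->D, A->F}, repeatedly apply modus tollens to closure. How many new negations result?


Initial negated facts: {~A, ~C}
Apply modus tollens to closure:
  (no implication fires)
Final negated: {~A, ~C}
New negations: {(none)}
Count = 0

0


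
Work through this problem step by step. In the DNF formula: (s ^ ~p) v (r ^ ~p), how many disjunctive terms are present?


A DNF formula is a disjunction of terms (conjunctions).
Terms are separated by v.
Counting the disjuncts: 2 terms.

2


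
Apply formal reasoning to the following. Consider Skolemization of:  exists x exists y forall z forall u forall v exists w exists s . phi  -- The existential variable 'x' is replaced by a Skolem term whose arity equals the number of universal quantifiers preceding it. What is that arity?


Quantifier prefix: exists x exists y forall z forall u forall v exists w exists s
'x' is existentially quantified at position 1.
No universal quantifiers precede it.
Skolem function arity = 0 (a Skolem constant)

0


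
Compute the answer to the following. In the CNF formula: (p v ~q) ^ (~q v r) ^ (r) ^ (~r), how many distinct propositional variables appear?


Identify each variable that appears in the formula.
Variables found: p, q, r
Count = 3

3


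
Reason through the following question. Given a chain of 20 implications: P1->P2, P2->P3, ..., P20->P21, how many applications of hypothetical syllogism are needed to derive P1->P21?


With 20 implications in a chain connecting 21 propositions:
P1->P2, P2->P3, ..., P20->P21
Steps needed = (number of implications) - 1 = 20 - 1 = 19

19


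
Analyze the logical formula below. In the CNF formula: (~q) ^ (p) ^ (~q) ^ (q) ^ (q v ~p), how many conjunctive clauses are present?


A CNF formula is a conjunction of clauses.
Clauses are separated by ^.
Counting the conjuncts: 5 clauses.

5


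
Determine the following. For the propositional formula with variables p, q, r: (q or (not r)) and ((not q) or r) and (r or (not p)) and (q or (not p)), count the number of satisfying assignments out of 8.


Evaluate all 8 assignments for p, q, r:
p=0, q=0, r=0: 1
p=0, q=0, r=1: 0
p=0, q=1, r=0: 0
p=0, q=1, r=1: 1
p=1, q=0, r=0: 0
p=1, q=0, r=1: 0
p=1, q=1, r=0: 0
p=1, q=1, r=1: 1
Satisfying count = 3

3


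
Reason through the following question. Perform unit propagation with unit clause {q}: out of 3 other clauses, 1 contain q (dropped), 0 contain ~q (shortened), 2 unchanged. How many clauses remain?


Satisfied (removed): 1
Shortened (remain): 0
Unchanged (remain): 2
Remaining = 0 + 2 = 2

2


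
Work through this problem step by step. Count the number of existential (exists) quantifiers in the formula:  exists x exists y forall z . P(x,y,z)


Quantifier prefix: exists x exists y forall z
Mark each quantifier type:
  E E U
Universal count = 1, Existential count = 2
Asked for existential (exists) quantifiers: 2

2


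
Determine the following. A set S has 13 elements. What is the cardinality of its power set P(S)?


The power set of a set with n elements has 2^n elements.
|P(S)| = 2^13 = 8192

8192


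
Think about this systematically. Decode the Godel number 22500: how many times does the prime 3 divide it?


Factorize 22500 by dividing by 3 repeatedly.
Division steps: 3 divides 22500 exactly 2 time(s).
Exponent of 3 = 2

2


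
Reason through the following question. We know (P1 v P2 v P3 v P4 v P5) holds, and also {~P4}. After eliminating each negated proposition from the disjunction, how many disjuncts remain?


Original disjuncts (5): P1, P2, P3, P4, P5
Negated (eliminate): ~P4
Remaining disjuncts: P1, P2, P3, P5
Count = 5 - 1 = 4

4


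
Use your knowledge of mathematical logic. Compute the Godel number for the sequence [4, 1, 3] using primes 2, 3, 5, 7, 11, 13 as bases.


Encode each element as an exponent of the corresponding prime:
  2^4 = 16
  3^1 = 3
  5^3 = 125
Product = 16 * 3 * 125 = 6000

6000


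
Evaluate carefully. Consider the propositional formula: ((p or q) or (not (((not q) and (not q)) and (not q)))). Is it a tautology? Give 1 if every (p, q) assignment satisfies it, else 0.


Check all 4 assignments:
p=0, q=0: 0
p=0, q=1: 1
p=1, q=0: 1
p=1, q=1: 1
Satisfying count = 3/4.
Tautology iff count = 4: no.

0


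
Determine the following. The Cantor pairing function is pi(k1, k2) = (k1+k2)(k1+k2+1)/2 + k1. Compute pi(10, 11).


k1 + k2 = 21
(k1+k2)(k1+k2+1)/2 = 21 * 22 / 2 = 231
pi = 231 + 10 = 241

241


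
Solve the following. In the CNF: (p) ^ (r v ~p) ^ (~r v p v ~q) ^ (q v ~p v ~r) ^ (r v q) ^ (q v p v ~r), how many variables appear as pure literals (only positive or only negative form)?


Check each variable for pure literal status:
p: mixed (not pure)
q: mixed (not pure)
r: mixed (not pure)
Pure literal count = 0

0


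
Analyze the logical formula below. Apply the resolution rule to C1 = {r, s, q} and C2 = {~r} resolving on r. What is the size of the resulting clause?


Remove r from C1 and ~r from C2.
C1 remainder: {s, q}
C2 remainder: {}
Union (resolvent): {q, s}
Resolvent has 2 literal(s).

2


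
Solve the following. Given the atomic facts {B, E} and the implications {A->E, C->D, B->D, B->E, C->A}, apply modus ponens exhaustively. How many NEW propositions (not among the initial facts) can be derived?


Initial facts: {B, E}
Apply modus ponens to closure:
  B and B->D  =>  D
Final known: {B, D, E}
New propositions: {D}
Count = 1

1


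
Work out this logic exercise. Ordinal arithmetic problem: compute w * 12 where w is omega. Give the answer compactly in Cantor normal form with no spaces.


Compute w * 12.
Ordinal * is associative and left-distributive over +, but NOT commutative; for finite n>1, n*w = w but w*n stays w*n.
w * 12 means 12 copies of w concatenated: w*12.
Result = w*12

w*12


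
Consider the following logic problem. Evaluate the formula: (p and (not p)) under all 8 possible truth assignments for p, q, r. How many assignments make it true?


Check all 8 assignments:
p=0, q=0, r=0: 0
p=0, q=0, r=1: 0
p=0, q=1, r=0: 0
p=0, q=1, r=1: 0
p=1, q=0, r=0: 0
p=1, q=0, r=1: 0
p=1, q=1, r=0: 0
p=1, q=1, r=1: 0
Count of True = 0

0


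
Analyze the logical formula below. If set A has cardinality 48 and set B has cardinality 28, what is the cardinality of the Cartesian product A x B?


The Cartesian product A x B contains all ordered pairs (a, b).
|A x B| = |A| * |B| = 48 * 28 = 1344

1344


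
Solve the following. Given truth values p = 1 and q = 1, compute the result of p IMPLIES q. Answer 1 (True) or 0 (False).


p = 1, q = 1
Operation: p IMPLIES q
Evaluate: 1 IMPLIES 1 = 1

1


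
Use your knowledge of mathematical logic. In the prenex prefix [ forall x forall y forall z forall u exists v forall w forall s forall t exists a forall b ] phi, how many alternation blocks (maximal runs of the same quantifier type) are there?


Quantifier-type sequence: A A A A E A A A E A  (A=forall, E=exists)
Group into maximal same-type runs:
  Ax4 | Ex1 | Ax3 | Ex1 | Ax1
Number of blocks = 5

5


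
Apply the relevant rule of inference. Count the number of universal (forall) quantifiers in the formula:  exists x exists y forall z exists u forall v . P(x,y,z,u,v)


Quantifier prefix: exists x exists y forall z exists u forall v
Mark each quantifier type:
  E E U E U
Universal count = 2, Existential count = 3
Asked for universal (forall) quantifiers: 2

2


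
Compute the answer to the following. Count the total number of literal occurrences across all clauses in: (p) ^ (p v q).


Counting literals in each clause:
Clause 1: 1 literal(s)
Clause 2: 2 literal(s)
Total = 3

3


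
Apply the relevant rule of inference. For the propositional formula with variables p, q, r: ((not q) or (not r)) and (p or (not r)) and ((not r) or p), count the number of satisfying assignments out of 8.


Evaluate all 8 assignments for p, q, r:
p=0, q=0, r=0: 1
p=0, q=0, r=1: 0
p=0, q=1, r=0: 1
p=0, q=1, r=1: 0
p=1, q=0, r=0: 1
p=1, q=0, r=1: 1
p=1, q=1, r=0: 1
p=1, q=1, r=1: 0
Satisfying count = 5

5


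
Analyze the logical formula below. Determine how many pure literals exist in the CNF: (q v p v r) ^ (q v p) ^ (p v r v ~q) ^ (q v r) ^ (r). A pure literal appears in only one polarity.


Check each variable for pure literal status:
p: pure positive
q: mixed (not pure)
r: pure positive
Pure literal count = 2

2


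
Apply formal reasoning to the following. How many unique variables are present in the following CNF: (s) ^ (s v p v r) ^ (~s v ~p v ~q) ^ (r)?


Identify each variable that appears in the formula.
Variables found: p, q, r, s
Count = 4

4


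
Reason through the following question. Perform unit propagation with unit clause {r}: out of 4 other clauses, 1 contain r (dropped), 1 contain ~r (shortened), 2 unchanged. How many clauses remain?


Satisfied (removed): 1
Shortened (remain): 1
Unchanged (remain): 2
Remaining = 1 + 2 = 3

3


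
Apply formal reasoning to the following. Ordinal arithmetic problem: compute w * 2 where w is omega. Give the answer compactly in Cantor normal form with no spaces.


Compute w * 2.
Ordinal * is associative and left-distributive over +, but NOT commutative; for finite n>1, n*w = w but w*n stays w*n.
w * 2 means 2 copies of w concatenated: w*2.
Result = w*2

w*2


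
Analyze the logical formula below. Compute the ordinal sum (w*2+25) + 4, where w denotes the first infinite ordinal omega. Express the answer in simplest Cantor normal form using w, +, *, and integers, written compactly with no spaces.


Compute (w*2+25) + 4.
Ordinal + is associative but NOT commutative; for finite n>0, n + w = w but w + n stays w+n.
By associativity: (w*2+25) + 4 = w*2 + (25+4) = w*2+29.
Result = w*2+29

w*2+29


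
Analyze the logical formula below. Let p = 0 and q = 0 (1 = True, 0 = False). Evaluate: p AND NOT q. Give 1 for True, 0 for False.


p = 0, q = 0
Operation: p AND NOT q
Evaluate: 0 AND NOT 0 = 0

0


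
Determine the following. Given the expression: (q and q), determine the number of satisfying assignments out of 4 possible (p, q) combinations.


Check all 4 assignments:
p=0, q=0: 0
p=0, q=1: 1
p=1, q=0: 0
p=1, q=1: 1
Count of True = 2

2


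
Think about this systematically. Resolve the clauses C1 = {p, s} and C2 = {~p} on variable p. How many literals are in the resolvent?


Remove p from C1 and ~p from C2.
C1 remainder: {s}
C2 remainder: {}
Union (resolvent): {s}
Resolvent has 1 literal(s).

1


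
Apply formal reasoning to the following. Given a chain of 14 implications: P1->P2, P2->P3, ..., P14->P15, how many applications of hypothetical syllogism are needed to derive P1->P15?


With 14 implications in a chain connecting 15 propositions:
P1->P2, P2->P3, ..., P14->P15
Steps needed = (number of implications) - 1 = 14 - 1 = 13

13


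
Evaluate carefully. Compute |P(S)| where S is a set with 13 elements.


The power set of a set with n elements has 2^n elements.
|P(S)| = 2^13 = 8192

8192


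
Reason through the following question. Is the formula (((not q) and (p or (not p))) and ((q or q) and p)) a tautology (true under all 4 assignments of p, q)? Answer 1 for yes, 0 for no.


Check all 4 assignments:
p=0, q=0: 0
p=0, q=1: 0
p=1, q=0: 0
p=1, q=1: 0
Satisfying count = 0/4.
Tautology iff count = 4: no.

0


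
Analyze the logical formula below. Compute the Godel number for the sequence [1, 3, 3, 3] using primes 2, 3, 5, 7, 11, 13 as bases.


Encode each element as an exponent of the corresponding prime:
  2^1 = 2
  3^3 = 27
  5^3 = 125
  7^3 = 343
Product = 2 * 27 * 125 * 343 = 2315250

2315250


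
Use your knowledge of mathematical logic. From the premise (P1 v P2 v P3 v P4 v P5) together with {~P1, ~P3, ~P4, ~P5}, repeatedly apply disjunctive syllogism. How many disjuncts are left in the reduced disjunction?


Original disjuncts (5): P1, P2, P3, P4, P5
Negated (eliminate): ~P1, ~P3, ~P4, ~P5
Remaining disjuncts: P2
Count = 5 - 4 = 1

1


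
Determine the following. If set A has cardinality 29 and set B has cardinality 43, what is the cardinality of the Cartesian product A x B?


The Cartesian product A x B contains all ordered pairs (a, b).
|A x B| = |A| * |B| = 29 * 43 = 1247

1247


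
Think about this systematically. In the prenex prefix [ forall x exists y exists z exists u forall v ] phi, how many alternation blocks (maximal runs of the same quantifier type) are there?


Quantifier-type sequence: A E E E A  (A=forall, E=exists)
Group into maximal same-type runs:
  Ax1 | Ex3 | Ax1
Number of blocks = 3

3


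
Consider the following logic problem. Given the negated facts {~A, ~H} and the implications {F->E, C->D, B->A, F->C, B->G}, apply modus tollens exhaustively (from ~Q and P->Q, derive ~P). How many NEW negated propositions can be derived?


Initial negated facts: {~A, ~H}
Apply modus tollens to closure:
  ~A and B->A  =>  ~B
Final negated: {~A, ~B, ~H}
New negations: {~B}
Count = 1

1


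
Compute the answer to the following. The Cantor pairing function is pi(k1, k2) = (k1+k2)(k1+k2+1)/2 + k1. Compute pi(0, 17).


k1 + k2 = 17
(k1+k2)(k1+k2+1)/2 = 17 * 18 / 2 = 153
pi = 153 + 0 = 153

153


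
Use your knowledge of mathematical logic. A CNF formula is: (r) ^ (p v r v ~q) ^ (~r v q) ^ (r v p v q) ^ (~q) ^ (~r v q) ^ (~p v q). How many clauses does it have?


A CNF formula is a conjunction of clauses.
Clauses are separated by ^.
Counting the conjuncts: 7 clauses.

7
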